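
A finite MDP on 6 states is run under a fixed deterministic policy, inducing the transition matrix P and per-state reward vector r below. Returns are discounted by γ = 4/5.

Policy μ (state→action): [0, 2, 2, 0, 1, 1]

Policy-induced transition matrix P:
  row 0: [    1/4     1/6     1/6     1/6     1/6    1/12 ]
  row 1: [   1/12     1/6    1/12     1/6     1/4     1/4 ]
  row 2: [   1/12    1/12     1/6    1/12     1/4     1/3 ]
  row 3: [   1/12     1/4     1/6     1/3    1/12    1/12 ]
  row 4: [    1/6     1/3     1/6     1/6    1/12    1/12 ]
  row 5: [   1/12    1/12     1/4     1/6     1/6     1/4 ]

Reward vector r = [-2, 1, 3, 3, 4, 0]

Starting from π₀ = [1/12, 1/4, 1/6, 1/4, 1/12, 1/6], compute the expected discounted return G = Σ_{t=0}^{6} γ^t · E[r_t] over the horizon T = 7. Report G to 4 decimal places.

t=0: π = [0.0833, 0.2500, 0.1667, 0.2500, 0.0833, 0.1667], E[r] = 1.6667, γ^t·E[r] = 1.666667, running G = 1.666667
t=1: π = [0.1042, 0.1736, 0.1597, 0.1944, 0.1736, 0.1944], E[r] = 1.7222, γ^t·E[r] = 1.377778, running G = 3.044444
t=2: π = [0.1152, 0.1823, 0.1684, 0.1858, 0.1638, 0.1846], E[r] = 1.6696, γ^t·E[r] = 1.068519, running G = 4.112963
t=3: π = [0.1162, 0.1800, 0.1669, 0.1836, 0.1668, 0.1866], E[r] = 1.6661, γ^t·E[r] = 0.853037, running G = 4.966000
t=4: π = [0.1166, 0.1803, 0.1672, 0.1834, 0.1664, 0.1861], E[r] = 1.6644, γ^t·E[r] = 0.681719, running G = 5.647719
t=5: π = [0.1166, 0.1802, 0.1672, 0.1833, 0.1665, 0.1862], E[r] = 1.6642, γ^t·E[r] = 0.545336, running G = 6.193055
t=6: π = [0.1166, 0.1802, 0.1672, 0.1833, 0.1665, 0.1862], E[r] = 1.6642, γ^t·E[r] = 0.436253, running G = 6.629308

G = 6.6293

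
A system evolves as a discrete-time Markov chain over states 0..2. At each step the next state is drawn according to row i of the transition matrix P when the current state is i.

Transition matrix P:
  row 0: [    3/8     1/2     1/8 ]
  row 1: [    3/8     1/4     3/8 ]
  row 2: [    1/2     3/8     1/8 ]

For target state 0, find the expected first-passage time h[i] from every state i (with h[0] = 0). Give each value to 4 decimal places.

h = [0.0000, 2.4242, 2.1818]

First-step conditioning: h[0] = 0; for i ≠ 0, h[i] = 1 + Σ_k P[i][k]·h[k].
  h[1] = 1 + 1/4·h[1] + 3/8·h[2]
  h[2] = 1 + 3/8·h[1] + 1/8·h[2]
Solving the 2×2 linear system over states ≠ 0 gives exactly h = [0, 80/33, 24/11] (h[0] = 0 is the target).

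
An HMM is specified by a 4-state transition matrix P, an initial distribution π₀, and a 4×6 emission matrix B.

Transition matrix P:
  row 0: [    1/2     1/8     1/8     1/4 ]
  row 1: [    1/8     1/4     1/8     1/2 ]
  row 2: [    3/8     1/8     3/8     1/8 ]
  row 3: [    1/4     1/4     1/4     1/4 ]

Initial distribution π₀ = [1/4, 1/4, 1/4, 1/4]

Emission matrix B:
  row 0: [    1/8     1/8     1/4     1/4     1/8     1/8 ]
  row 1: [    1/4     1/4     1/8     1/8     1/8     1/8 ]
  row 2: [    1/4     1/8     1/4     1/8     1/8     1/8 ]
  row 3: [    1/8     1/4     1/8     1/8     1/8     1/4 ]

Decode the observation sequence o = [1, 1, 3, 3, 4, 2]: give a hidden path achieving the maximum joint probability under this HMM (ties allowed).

path = [1, 3, 0, 0, 0, 0]

t=0: δ = [3.125e-02, 6.250e-02, 3.125e-02, 6.250e-02]  (obs o_0=1)
t=1: δ = [1.953e-03, 3.906e-03, 1.953e-03, 7.812e-03]  ψ = [0, 1, 3, 1]  (obs o_1=1)
t=2: δ = [4.883e-04, 2.441e-04, 2.441e-04, 2.441e-04]  ψ = [3, 3, 3, 1]  (obs o_2=3)
t=3: δ = [6.104e-05, 7.629e-06, 1.144e-05, 1.526e-05]  ψ = [0, 0, 2, 0]  (obs o_3=3)
t=4: δ = [3.815e-06, 9.537e-07, 9.537e-07, 1.907e-06]  ψ = [0, 0, 0, 0]  (obs o_4=4)
t=5: δ = [4.768e-07, 5.960e-08, 1.192e-07, 1.192e-07]  ψ = [0, 0, 0, 0]  (obs o_5=2)
backtrack: best end state = 0; path = [1, 3, 0, 0, 0, 0]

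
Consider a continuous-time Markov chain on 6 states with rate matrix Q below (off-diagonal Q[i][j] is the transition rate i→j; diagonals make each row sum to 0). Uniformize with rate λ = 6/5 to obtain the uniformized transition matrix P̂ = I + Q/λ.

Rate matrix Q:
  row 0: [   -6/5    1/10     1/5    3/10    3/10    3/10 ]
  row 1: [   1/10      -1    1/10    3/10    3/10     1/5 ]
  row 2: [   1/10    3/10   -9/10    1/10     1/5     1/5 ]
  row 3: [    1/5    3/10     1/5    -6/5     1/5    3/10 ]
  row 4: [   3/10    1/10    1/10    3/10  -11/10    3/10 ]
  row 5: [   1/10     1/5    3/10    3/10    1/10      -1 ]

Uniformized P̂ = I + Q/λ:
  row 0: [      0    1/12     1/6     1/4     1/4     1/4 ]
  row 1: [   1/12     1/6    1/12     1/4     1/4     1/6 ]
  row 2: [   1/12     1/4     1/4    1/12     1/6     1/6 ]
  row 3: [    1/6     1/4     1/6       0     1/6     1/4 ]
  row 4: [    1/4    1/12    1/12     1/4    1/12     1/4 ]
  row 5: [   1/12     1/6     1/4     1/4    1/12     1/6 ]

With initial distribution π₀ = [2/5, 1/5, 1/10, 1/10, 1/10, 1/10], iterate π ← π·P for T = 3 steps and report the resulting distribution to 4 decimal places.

t=0: π = [0.4000, 0.2000, 0.1000, 0.1000, 0.1000, 0.1000]
t=1: π = [0.0750, 0.1417, 0.1583, 0.2083, 0.2000, 0.2167]
t=2: π = [0.1278, 0.1743, 0.1694, 0.1715, 0.1500, 0.2069]
t=3: π = [0.1120, 0.1719, 0.1710, 0.1789, 0.1621, 0.2041]

π = [0.1120, 0.1719, 0.1710, 0.1789, 0.1621, 0.2041]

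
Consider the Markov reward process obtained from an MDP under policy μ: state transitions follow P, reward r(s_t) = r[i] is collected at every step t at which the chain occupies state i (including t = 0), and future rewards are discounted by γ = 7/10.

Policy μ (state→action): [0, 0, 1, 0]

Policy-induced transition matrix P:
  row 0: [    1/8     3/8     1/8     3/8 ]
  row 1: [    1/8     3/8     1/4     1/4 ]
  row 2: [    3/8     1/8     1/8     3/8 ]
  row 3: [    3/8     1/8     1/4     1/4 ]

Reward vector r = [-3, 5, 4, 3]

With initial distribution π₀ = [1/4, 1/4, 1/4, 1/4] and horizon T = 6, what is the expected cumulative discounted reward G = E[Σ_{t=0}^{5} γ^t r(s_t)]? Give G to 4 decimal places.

G = 6.5053

t=0: π = [0.2500, 0.2500, 0.2500, 0.2500], E[r] = 2.2500, γ^t·E[r] = 2.250000, running G = 2.250000
t=1: π = [0.2500, 0.2500, 0.1875, 0.3125], E[r] = 2.1875, γ^t·E[r] = 1.531250, running G = 3.781250
t=2: π = [0.2500, 0.2500, 0.1953, 0.3047], E[r] = 2.1953, γ^t·E[r] = 1.075703, running G = 4.856953
t=3: π = [0.2500, 0.2500, 0.1943, 0.3057], E[r] = 2.1943, γ^t·E[r] = 0.752657, running G = 5.609610
t=4: π = [0.2500, 0.2500, 0.1945, 0.3055], E[r] = 2.1945, γ^t·E[r] = 0.526889, running G = 6.136500
t=5: π = [0.2500, 0.2500, 0.1944, 0.3056], E[r] = 2.1944, γ^t·E[r] = 0.368820, running G = 6.505320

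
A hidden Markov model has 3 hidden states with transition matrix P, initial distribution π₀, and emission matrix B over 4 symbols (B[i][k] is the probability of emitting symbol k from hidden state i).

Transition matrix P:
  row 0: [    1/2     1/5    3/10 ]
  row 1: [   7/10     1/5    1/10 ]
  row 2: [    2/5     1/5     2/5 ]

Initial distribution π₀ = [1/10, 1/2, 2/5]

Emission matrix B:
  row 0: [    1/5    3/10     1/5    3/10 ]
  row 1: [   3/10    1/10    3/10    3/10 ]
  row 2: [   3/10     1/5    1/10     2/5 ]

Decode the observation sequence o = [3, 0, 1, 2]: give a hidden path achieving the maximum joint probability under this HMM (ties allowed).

t=0: δ = [3.000e-02, 1.500e-01, 1.600e-01]  (obs o_0=3)
t=1: δ = [2.100e-02, 9.600e-03, 1.920e-02]  ψ = [1, 2, 2]  (obs o_1=0)
t=2: δ = [3.150e-03, 4.200e-04, 1.536e-03]  ψ = [0, 0, 2]  (obs o_2=1)
t=3: δ = [3.150e-04, 1.890e-04, 9.450e-05]  ψ = [0, 0, 0]  (obs o_3=2)
backtrack: best end state = 0; path = [1, 0, 0, 0]

path = [1, 0, 0, 0]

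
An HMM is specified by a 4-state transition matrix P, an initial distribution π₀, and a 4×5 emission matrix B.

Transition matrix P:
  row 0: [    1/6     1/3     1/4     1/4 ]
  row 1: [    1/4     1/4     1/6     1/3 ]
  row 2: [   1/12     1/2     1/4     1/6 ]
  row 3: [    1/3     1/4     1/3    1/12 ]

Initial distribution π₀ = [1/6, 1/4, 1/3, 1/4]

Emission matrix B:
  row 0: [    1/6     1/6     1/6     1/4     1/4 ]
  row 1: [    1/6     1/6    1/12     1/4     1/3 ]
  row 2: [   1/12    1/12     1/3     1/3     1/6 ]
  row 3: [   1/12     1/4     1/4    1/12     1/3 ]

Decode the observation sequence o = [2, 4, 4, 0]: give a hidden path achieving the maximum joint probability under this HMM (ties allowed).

path = [2, 1, 3, 0]

t=0: δ = [2.778e-02, 2.083e-02, 1.111e-01, 6.250e-02]  (obs o_0=2)
t=1: δ = [5.208e-03, 1.852e-02, 4.630e-03, 6.173e-03]  ψ = [3, 2, 2, 2]  (obs o_1=4)
t=2: δ = [1.157e-03, 1.543e-03, 5.144e-04, 2.058e-03]  ψ = [1, 1, 1, 1]  (obs o_2=4)
t=3: δ = [1.143e-04, 8.573e-05, 5.716e-05, 4.287e-05]  ψ = [3, 3, 3, 1]  (obs o_3=0)
backtrack: best end state = 0; path = [2, 1, 3, 0]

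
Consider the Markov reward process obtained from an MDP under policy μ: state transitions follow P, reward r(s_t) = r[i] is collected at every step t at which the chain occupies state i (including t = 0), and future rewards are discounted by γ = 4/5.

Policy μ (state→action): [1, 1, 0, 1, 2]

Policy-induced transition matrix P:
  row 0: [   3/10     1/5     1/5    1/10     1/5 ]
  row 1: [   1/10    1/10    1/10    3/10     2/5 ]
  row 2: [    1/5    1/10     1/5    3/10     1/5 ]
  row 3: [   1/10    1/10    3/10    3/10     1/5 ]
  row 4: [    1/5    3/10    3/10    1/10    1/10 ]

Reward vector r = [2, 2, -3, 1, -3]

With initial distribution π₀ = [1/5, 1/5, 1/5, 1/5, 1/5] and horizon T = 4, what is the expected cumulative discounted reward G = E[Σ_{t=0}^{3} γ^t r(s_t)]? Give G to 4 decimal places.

G = -1.0099

t=0: π = [0.2000, 0.2000, 0.2000, 0.2000, 0.2000], E[r] = -0.2000, γ^t·E[r] = -0.200000, running G = -0.200000
t=1: π = [0.1800, 0.1600, 0.2200, 0.2200, 0.2200], E[r] = -0.4200, γ^t·E[r] = -0.336000, running G = -0.536000
t=2: π = [0.1800, 0.1620, 0.2280, 0.2200, 0.2100], E[r] = -0.4100, γ^t·E[r] = -0.262400, running G = -0.798400
t=3: π = [0.1798, 0.1600, 0.2268, 0.2220, 0.2114], E[r] = -0.4130, γ^t·E[r] = -0.211456, running G = -1.009856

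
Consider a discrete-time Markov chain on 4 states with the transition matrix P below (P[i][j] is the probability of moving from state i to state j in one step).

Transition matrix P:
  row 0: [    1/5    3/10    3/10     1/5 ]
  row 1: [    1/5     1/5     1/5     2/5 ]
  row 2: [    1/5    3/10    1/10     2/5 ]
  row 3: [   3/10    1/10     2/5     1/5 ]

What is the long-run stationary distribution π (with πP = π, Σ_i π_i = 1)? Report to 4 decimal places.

π = [0.2295, 0.2191, 0.2563, 0.2951]

Balance equations π_j = Σ_i π_i·P[i][j]:
  π_0 = 1/5·π_0 + 1/5·π_1 + 1/5·π_2 + 3/10·π_3
  π_1 = 3/10·π_0 + 1/5·π_1 + 3/10·π_2 + 1/10·π_3
  π_2 = 3/10·π_0 + 1/5·π_1 + 1/10·π_2 + 2/5·π_3
  normalize: π_0 + π_1 + π_2 + π_3 = 1
Solving the linear system gives exactly π = [14/61, 147/671, 172/671, 18/61].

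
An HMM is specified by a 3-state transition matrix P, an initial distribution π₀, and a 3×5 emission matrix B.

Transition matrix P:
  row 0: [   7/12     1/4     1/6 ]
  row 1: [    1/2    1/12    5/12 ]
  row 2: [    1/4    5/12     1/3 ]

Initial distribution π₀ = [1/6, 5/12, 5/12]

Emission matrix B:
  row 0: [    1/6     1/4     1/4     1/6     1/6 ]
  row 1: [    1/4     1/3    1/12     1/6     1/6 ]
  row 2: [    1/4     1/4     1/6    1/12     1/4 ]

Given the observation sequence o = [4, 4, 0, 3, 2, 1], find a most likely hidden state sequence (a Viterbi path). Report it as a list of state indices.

t=0: δ = [2.778e-02, 6.944e-02, 1.042e-01]  (obs o_0=4)
t=1: δ = [5.787e-03, 7.234e-03, 8.681e-03]  ψ = [1, 2, 2]  (obs o_1=4)
t=2: δ = [6.028e-04, 9.042e-04, 7.535e-04]  ψ = [1, 2, 1]  (obs o_2=0)
t=3: δ = [7.535e-05, 5.233e-05, 3.140e-05]  ψ = [1, 2, 1]  (obs o_3=3)
t=4: δ = [1.099e-05, 1.570e-06, 3.634e-06]  ψ = [0, 0, 1]  (obs o_4=2)
t=5: δ = [1.603e-06, 9.157e-07, 4.579e-07]  ψ = [0, 0, 0]  (obs o_5=1)
backtrack: best end state = 0; path = [2, 2, 1, 0, 0, 0]

path = [2, 2, 1, 0, 0, 0]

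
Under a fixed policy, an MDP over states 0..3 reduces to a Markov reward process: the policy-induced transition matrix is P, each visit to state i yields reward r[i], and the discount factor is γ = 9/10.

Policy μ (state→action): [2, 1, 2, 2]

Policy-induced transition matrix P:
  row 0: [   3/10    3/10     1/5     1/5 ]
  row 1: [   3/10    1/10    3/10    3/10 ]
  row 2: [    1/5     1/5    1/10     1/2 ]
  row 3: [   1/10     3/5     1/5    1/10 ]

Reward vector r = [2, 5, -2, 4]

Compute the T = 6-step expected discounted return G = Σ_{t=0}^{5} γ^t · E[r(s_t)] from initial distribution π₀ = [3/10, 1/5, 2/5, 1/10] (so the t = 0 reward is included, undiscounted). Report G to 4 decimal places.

t=0: π = [0.3000, 0.2000, 0.4000, 0.1000], E[r] = 1.2000, γ^t·E[r] = 1.200000, running G = 1.200000
t=1: π = [0.2400, 0.2500, 0.1800, 0.3300], E[r] = 2.6900, γ^t·E[r] = 2.421000, running G = 3.621000
t=2: π = [0.2160, 0.3310, 0.2070, 0.2460], E[r] = 2.6570, γ^t·E[r] = 2.152170, running G = 5.773170
t=3: π = [0.2301, 0.2869, 0.2124, 0.2706], E[r] = 2.5523, γ^t·E[r] = 1.860627, running G = 7.633797
t=4: π = [0.2246, 0.3026, 0.2075, 0.2654], E[r] = 2.6086, γ^t·E[r] = 1.711489, running G = 9.345286
t=5: π = [0.2262, 0.2983, 0.2095, 0.2660], E[r] = 2.5889, γ^t·E[r] = 1.528727, running G = 10.874013

G = 10.8740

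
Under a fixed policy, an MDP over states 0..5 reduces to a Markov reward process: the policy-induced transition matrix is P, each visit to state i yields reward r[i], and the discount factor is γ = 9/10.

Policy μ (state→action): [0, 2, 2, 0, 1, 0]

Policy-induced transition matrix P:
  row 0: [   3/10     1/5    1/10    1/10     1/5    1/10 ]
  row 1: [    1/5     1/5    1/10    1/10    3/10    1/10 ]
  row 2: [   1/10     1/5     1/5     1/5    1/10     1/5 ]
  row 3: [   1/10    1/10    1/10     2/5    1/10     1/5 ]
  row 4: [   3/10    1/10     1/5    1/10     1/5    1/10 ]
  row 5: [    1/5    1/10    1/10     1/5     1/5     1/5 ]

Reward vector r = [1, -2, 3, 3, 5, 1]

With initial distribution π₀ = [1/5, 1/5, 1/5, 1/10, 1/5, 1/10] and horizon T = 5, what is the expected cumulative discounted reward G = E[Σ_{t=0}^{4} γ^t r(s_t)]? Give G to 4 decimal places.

t=0: π = [0.2000, 0.2000, 0.2000, 0.1000, 0.2000, 0.1000], E[r] = 1.8000, γ^t·E[r] = 1.800000, running G = 1.800000
t=1: π = [0.2100, 0.1600, 0.1400, 0.1600, 0.1900, 0.1400], E[r] = 1.8800, γ^t·E[r] = 1.692000, running G = 3.492000
t=2: π = [0.2100, 0.1510, 0.1330, 0.1760, 0.1860, 0.1440], E[r] = 1.9090, γ^t·E[r] = 1.546290, running G = 5.038290
t=3: π = [0.2087, 0.1494, 0.1319, 0.1805, 0.1842, 0.1453], E[r] = 1.9134, γ^t·E[r] = 1.394869, running G = 6.433159
t=4: π = [0.2081, 0.1490, 0.1316, 0.1819, 0.1837, 0.1458], E[r] = 1.9148, γ^t·E[r] = 1.256274, running G = 7.689433

G = 7.6894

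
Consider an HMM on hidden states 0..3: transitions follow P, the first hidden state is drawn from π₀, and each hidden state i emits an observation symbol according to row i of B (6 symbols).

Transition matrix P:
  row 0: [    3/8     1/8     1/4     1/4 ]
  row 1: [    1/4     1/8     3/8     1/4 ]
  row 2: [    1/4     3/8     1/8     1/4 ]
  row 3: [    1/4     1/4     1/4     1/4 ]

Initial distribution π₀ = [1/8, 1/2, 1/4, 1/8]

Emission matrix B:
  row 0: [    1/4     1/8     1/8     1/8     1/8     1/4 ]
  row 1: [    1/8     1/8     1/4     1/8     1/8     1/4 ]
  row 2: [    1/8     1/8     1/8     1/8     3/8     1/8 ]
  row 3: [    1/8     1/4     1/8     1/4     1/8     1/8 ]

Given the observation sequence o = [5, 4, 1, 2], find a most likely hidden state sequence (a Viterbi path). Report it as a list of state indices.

path = [1, 2, 3, 1]

t=0: δ = [3.125e-02, 1.250e-01, 3.125e-02, 1.562e-02]  (obs o_0=5)
t=1: δ = [3.906e-03, 1.953e-03, 1.758e-02, 3.906e-03]  ψ = [1, 1, 1, 1]  (obs o_1=4)
t=2: δ = [5.493e-04, 8.240e-04, 2.747e-04, 1.099e-03]  ψ = [2, 2, 2, 2]  (obs o_2=1)
t=3: δ = [3.433e-05, 6.866e-05, 3.862e-05, 3.433e-05]  ψ = [3, 3, 1, 3]  (obs o_3=2)
backtrack: best end state = 1; path = [1, 2, 3, 1]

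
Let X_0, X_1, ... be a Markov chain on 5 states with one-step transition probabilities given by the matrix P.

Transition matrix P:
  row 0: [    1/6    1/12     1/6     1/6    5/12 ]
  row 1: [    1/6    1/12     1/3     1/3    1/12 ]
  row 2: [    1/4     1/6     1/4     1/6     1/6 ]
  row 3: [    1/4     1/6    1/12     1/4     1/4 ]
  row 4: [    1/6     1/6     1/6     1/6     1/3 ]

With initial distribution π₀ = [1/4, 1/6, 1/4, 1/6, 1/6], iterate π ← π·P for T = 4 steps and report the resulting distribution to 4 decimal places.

π = [0.1996, 0.1385, 0.1882, 0.2070, 0.2667]

t=0: π = [0.2500, 0.1667, 0.2500, 0.1667, 0.1667]
t=1: π = [0.2014, 0.1319, 0.2014, 0.2083, 0.2569]
t=2: π = [0.2008, 0.1389, 0.1881, 0.2060, 0.2662]
t=3: π = [0.1995, 0.1384, 0.1883, 0.2070, 0.2668]
t=4: π = [0.1996, 0.1385, 0.1882, 0.2070, 0.2667]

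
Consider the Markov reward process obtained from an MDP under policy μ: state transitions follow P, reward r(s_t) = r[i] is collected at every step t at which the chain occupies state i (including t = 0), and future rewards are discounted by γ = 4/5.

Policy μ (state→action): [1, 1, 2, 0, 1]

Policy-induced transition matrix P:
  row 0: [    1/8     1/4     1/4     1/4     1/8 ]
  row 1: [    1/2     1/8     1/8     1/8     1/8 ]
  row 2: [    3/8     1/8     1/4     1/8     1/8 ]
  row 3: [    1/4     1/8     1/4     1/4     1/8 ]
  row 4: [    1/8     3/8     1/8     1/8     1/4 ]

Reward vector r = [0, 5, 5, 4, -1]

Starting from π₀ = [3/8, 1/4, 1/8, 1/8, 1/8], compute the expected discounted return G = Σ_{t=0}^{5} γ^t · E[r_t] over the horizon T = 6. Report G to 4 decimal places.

G = 9.2640

t=0: π = [0.3750, 0.2500, 0.1250, 0.1250, 0.1250], E[r] = 2.2500, γ^t·E[r] = 2.250000, running G = 2.250000
t=1: π = [0.2656, 0.2031, 0.2031, 0.1875, 0.1406], E[r] = 2.6406, γ^t·E[r] = 2.112500, running G = 4.362500
t=2: π = [0.2754, 0.1934, 0.2070, 0.1816, 0.1426], E[r] = 2.5859, γ^t·E[r] = 1.655000, running G = 6.017500
t=3: π = [0.2720, 0.1951, 0.2080, 0.1821, 0.1428], E[r] = 2.6011, γ^t·E[r] = 1.331750, running G = 7.349250
t=4: π = [0.2729, 0.1947, 0.2078, 0.1818, 0.1429], E[r] = 2.5965, γ^t·E[r] = 1.063538, running G = 8.412788
t=5: π = [0.2727, 0.1948, 0.2078, 0.1818, 0.1429], E[r] = 2.5977, γ^t·E[r] = 0.851199, running G = 9.263986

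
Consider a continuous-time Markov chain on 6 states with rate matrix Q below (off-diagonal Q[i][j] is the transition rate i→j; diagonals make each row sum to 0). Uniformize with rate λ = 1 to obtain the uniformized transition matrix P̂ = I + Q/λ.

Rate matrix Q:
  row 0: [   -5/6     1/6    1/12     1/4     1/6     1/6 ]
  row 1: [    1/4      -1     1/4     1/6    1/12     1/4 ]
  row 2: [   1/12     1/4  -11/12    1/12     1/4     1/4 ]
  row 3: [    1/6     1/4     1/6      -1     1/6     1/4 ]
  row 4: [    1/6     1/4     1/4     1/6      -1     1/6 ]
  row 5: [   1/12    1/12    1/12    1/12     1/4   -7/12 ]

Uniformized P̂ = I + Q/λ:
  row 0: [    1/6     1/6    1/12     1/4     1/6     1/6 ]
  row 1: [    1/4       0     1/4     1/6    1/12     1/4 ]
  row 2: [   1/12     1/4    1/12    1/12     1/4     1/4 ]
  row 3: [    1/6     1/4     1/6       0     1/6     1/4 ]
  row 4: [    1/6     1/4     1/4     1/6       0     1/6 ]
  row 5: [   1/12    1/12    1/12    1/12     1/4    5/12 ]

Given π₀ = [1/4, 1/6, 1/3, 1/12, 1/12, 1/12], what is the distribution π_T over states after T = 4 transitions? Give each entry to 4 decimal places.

t=0: π = [0.2500, 0.1667, 0.3333, 0.0833, 0.0833, 0.0833]
t=1: π = [0.1458, 0.1736, 0.1319, 0.1389, 0.1736, 0.2361]
t=2: π = [0.1505, 0.1551, 0.1528, 0.1250, 0.1539, 0.2627]
t=3: π = [0.1450, 0.1549, 0.1453, 0.1237, 0.1627, 0.2684]
t=4: π = [0.1451, 0.1545, 0.1466, 0.1236, 0.1611, 0.2691]

π = [0.1451, 0.1545, 0.1466, 0.1236, 0.1611, 0.2691]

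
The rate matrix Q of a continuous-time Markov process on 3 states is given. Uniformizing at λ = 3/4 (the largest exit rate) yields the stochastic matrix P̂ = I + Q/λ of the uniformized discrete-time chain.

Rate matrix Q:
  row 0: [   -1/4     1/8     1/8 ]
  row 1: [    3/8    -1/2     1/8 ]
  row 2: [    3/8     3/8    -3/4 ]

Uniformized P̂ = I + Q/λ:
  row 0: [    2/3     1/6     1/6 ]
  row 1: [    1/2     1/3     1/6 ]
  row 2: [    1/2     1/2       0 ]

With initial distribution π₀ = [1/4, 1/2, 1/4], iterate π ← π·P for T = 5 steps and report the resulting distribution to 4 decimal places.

t=0: π = [0.2500, 0.5000, 0.2500]
t=1: π = [0.5417, 0.3333, 0.1250]
t=2: π = [0.5903, 0.2639, 0.1458]
t=3: π = [0.5984, 0.2593, 0.1424]
t=4: π = [0.5997, 0.2573, 0.1429]
t=5: π = [0.6000, 0.2572, 0.1428]

π = [0.6000, 0.2572, 0.1428]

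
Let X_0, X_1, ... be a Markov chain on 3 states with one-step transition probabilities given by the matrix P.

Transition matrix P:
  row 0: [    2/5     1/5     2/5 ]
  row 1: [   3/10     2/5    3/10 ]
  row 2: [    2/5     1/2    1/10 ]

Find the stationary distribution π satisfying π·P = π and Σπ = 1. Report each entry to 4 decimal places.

π = [0.3645, 0.3551, 0.2804]

Balance equations π_j = Σ_i π_i·P[i][j]:
  π_0 = 2/5·π_0 + 3/10·π_1 + 2/5·π_2
  π_1 = 1/5·π_0 + 2/5·π_1 + 1/2·π_2
  normalize: π_0 + π_1 + π_2 = 1
Solving the linear system gives exactly π = [39/107, 38/107, 30/107].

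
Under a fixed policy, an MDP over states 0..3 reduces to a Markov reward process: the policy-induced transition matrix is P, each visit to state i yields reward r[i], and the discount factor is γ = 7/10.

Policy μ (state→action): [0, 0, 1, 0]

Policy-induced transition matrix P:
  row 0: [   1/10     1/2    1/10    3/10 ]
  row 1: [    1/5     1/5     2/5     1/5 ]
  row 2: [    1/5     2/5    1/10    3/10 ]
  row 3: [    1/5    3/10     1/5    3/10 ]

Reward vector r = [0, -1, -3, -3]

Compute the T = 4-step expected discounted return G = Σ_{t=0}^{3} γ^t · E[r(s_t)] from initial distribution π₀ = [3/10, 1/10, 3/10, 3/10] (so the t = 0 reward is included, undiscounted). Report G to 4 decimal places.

t=0: π = [0.3000, 0.1000, 0.3000, 0.3000], E[r] = -1.9000, γ^t·E[r] = -1.900000, running G = -1.900000
t=1: π = [0.1700, 0.3800, 0.1600, 0.2900], E[r] = -1.7300, γ^t·E[r] = -1.211000, running G = -3.111000
t=2: π = [0.1830, 0.3120, 0.2430, 0.2620], E[r] = -1.8270, γ^t·E[r] = -0.895230, running G = -4.006230
t=3: π = [0.1817, 0.3297, 0.2198, 0.2688], E[r] = -1.7955, γ^t·E[r] = -0.615857, running G = -4.622087

G = -4.6221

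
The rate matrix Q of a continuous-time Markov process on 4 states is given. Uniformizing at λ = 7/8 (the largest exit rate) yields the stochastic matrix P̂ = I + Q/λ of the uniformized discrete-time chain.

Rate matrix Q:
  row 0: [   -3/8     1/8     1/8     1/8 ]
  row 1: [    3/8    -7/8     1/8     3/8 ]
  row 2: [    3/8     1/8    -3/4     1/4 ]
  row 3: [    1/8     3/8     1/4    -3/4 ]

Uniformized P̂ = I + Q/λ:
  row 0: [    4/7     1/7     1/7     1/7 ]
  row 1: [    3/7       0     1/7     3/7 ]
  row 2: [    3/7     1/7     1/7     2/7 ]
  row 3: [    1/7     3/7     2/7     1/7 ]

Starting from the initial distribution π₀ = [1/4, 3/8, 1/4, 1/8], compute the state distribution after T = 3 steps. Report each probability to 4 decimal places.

t=0: π = [0.2500, 0.3750, 0.2500, 0.1250]
t=1: π = [0.4286, 0.1250, 0.1607, 0.2857]
t=2: π = [0.4082, 0.2066, 0.1837, 0.2015]
t=3: π = [0.4293, 0.1709, 0.1716, 0.2281]

π = [0.4293, 0.1709, 0.1716, 0.2281]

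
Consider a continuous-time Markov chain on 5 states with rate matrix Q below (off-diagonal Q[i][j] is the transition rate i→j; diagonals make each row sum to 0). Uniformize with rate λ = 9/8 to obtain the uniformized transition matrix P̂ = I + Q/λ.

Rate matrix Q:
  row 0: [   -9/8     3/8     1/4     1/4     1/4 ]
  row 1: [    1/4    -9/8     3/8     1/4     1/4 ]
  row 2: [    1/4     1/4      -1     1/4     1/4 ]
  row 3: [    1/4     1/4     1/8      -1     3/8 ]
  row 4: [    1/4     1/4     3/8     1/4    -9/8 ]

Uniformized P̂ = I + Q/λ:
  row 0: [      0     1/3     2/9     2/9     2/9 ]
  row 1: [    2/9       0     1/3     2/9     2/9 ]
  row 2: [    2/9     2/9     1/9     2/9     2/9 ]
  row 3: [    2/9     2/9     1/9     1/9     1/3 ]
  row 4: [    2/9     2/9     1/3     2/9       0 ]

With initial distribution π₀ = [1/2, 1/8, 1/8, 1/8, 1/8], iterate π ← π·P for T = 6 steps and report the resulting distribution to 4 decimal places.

t=0: π = [0.5000, 0.1250, 0.1250, 0.1250, 0.1250]
t=1: π = [0.1111, 0.2500, 0.2222, 0.2083, 0.2083]
t=2: π = [0.1975, 0.1790, 0.2253, 0.1991, 0.1991]
t=3: π = [0.1783, 0.2044, 0.2171, 0.2001, 0.2001]
t=4: π = [0.1826, 0.1966, 0.2208, 0.2000, 0.2000]
t=5: π = [0.1816, 0.1988, 0.2195, 0.2000, 0.2000]
t=6: π = [0.1819, 0.1982, 0.2199, 0.2000, 0.2000]

π = [0.1819, 0.1982, 0.2199, 0.2000, 0.2000]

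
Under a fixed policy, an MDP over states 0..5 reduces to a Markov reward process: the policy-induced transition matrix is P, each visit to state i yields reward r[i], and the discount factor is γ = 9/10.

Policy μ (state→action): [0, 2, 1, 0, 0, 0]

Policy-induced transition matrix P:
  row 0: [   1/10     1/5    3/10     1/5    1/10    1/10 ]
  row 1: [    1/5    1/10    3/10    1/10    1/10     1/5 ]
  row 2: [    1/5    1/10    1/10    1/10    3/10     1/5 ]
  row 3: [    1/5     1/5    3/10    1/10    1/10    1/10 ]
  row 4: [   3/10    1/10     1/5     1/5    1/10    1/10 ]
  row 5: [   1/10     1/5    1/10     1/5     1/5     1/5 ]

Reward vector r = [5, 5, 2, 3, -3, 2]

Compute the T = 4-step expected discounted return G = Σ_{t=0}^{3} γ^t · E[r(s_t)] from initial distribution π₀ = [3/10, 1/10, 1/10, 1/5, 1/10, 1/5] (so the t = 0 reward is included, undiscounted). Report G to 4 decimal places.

G = 8.7101

t=0: π = [0.3000, 0.1000, 0.1000, 0.2000, 0.1000, 0.2000], E[r] = 2.9000, γ^t·E[r] = 2.900000, running G = 2.900000
t=1: π = [0.1600, 0.1700, 0.2300, 0.1600, 0.1400, 0.1400], E[r] = 2.4500, γ^t·E[r] = 2.205000, running G = 5.105000
t=2: π = [0.1840, 0.1460, 0.2120, 0.1440, 0.1600, 0.1540], E[r] = 2.3340, γ^t·E[r] = 1.890540, running G = 6.995540
t=3: π = [0.1822, 0.1482, 0.2108, 0.1498, 0.1578, 0.1512], E[r] = 2.3520, γ^t·E[r] = 1.714608, running G = 8.710148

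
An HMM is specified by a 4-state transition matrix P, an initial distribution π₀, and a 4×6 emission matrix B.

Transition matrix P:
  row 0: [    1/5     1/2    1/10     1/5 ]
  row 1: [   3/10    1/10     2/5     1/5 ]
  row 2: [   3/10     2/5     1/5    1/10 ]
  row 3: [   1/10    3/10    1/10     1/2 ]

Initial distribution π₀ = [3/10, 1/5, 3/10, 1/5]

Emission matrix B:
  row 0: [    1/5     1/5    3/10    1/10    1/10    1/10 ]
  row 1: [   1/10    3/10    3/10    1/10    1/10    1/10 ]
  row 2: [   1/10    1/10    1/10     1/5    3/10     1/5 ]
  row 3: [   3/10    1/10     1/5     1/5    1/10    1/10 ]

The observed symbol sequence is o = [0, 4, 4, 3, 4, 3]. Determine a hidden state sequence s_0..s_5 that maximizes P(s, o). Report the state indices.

path = [3, 3, 3, 3, 3, 3]

t=0: δ = [6.000e-02, 2.000e-02, 3.000e-02, 6.000e-02]  (obs o_0=0)
t=1: δ = [1.200e-03, 3.000e-03, 2.400e-03, 3.000e-03]  ψ = [0, 0, 1, 3]  (obs o_1=4)
t=2: δ = [9.000e-05, 9.600e-05, 3.600e-04, 1.500e-04]  ψ = [1, 2, 1, 3]  (obs o_2=4)
t=3: δ = [1.080e-05, 1.440e-05, 1.440e-05, 1.500e-05]  ψ = [2, 2, 2, 3]  (obs o_3=3)
t=4: δ = [4.320e-07, 5.760e-07, 1.728e-06, 7.500e-07]  ψ = [1, 2, 1, 3]  (obs o_4=4)
t=5: δ = [5.184e-08, 6.912e-08, 6.912e-08, 7.500e-08]  ψ = [2, 2, 2, 3]  (obs o_5=3)
backtrack: best end state = 3; path = [3, 3, 3, 3, 3, 3]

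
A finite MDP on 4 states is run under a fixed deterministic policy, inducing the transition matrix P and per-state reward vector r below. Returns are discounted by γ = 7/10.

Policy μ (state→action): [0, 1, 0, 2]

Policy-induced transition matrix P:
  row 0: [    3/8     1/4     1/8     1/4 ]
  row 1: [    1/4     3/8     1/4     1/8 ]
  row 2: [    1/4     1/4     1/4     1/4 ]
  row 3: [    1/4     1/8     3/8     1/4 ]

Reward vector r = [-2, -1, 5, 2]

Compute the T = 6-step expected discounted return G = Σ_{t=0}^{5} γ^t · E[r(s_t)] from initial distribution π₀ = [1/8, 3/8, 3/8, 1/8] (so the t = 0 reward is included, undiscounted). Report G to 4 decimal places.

t=0: π = [0.1250, 0.3750, 0.3750, 0.1250], E[r] = 1.5000, γ^t·E[r] = 1.500000, running G = 1.500000
t=1: π = [0.2656, 0.2813, 0.2500, 0.2031], E[r] = 0.8438, γ^t·E[r] = 0.590625, running G = 2.090625
t=2: π = [0.2832, 0.2598, 0.2422, 0.2148], E[r] = 0.8145, γ^t·E[r] = 0.399082, running G = 2.489707
t=3: π = [0.2854, 0.2556, 0.2415, 0.2175], E[r] = 0.8159, γ^t·E[r] = 0.279860, running G = 2.769567
t=4: π = [0.2857, 0.2548, 0.2415, 0.2180], E[r] = 0.8176, γ^t·E[r] = 0.196298, running G = 2.965864
t=5: π = [0.2857, 0.2546, 0.2415, 0.2182], E[r] = 0.8180, γ^t·E[r] = 0.137487, running G = 3.103352

G = 3.1034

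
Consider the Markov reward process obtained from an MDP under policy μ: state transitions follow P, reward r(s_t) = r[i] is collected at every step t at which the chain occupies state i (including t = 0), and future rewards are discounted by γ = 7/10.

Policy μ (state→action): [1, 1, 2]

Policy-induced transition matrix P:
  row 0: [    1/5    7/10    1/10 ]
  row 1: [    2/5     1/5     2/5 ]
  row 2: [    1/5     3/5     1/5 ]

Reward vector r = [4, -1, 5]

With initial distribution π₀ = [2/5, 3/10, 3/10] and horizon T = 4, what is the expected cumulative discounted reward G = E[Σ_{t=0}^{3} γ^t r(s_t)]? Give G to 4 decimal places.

t=0: π = [0.4000, 0.3000, 0.3000], E[r] = 2.8000, γ^t·E[r] = 2.800000, running G = 2.800000
t=1: π = [0.2600, 0.5200, 0.2200], E[r] = 1.6200, γ^t·E[r] = 1.134000, running G = 3.934000
t=2: π = [0.3040, 0.4180, 0.2780], E[r] = 2.1880, γ^t·E[r] = 1.072120, running G = 5.006120
t=3: π = [0.2836, 0.4632, 0.2532], E[r] = 1.9372, γ^t·E[r] = 0.664460, running G = 5.670580

G = 5.6706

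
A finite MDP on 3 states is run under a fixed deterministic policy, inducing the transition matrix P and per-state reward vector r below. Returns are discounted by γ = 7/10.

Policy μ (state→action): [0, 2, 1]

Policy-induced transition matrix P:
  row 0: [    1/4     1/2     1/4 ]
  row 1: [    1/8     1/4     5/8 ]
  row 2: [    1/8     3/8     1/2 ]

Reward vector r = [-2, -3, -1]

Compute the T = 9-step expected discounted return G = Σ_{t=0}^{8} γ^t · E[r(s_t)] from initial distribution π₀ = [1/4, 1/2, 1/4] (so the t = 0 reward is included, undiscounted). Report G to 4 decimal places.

G = -6.3035

t=0: π = [0.2500, 0.5000, 0.2500], E[r] = -2.2500, γ^t·E[r] = -2.250000, running G = -2.250000
t=1: π = [0.1563, 0.3438, 0.5000], E[r] = -1.8438, γ^t·E[r] = -1.290625, running G = -3.540625
t=2: π = [0.1445, 0.3516, 0.5039], E[r] = -1.8477, γ^t·E[r] = -0.905352, running G = -4.445977
t=3: π = [0.1431, 0.3491, 0.5078], E[r] = -1.8413, γ^t·E[r] = -0.631569, running G = -5.077545
t=4: π = [0.1429, 0.3492, 0.5079], E[r] = -1.8414, γ^t·E[r] = -0.442113, running G = -5.519658
t=5: π = [0.1429, 0.3492, 0.5079], E[r] = -1.8413, γ^t·E[r] = -0.309462, running G = -5.829121
t=6: π = [0.1429, 0.3492, 0.5079], E[r] = -1.8413, γ^t·E[r] = -0.216624, running G = -6.045744
t=7: π = [0.1429, 0.3492, 0.5079], E[r] = -1.8413, γ^t·E[r] = -0.151636, running G = -6.197381
t=8: π = [0.1429, 0.3492, 0.5079], E[r] = -1.8413, γ^t·E[r] = -0.106146, running G = -6.303526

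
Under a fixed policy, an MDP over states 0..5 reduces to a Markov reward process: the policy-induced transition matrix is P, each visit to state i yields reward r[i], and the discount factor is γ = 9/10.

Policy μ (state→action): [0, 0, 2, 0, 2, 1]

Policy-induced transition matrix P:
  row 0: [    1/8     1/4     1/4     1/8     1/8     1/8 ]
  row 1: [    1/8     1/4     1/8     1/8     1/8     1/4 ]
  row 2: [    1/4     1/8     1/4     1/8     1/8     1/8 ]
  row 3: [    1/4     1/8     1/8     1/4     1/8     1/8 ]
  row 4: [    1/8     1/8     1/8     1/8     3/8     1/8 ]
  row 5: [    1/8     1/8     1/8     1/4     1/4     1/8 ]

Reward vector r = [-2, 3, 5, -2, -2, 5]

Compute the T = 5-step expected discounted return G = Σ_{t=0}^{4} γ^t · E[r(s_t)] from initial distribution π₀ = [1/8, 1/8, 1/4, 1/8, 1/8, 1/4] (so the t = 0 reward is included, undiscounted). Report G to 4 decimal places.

G = 5.2367

t=0: π = [0.1250, 0.1250, 0.2500, 0.1250, 0.1250, 0.2500], E[r] = 2.1250, γ^t·E[r] = 2.125000, running G = 2.125000
t=1: π = [0.1719, 0.1563, 0.1719, 0.1719, 0.1875, 0.1406], E[r] = 0.9688, γ^t·E[r] = 0.871875, running G = 2.996875
t=2: π = [0.1680, 0.1660, 0.1680, 0.1641, 0.1895, 0.1445], E[r] = 1.0176, γ^t·E[r] = 0.824238, running G = 3.821113
t=3: π = [0.1665, 0.1667, 0.1670, 0.1636, 0.1904, 0.1458], E[r] = 1.0229, γ^t·E[r] = 0.745730, running G = 4.566843
t=4: π = [0.1663, 0.1667, 0.1667, 0.1637, 0.1908, 0.1458], E[r] = 1.0210, γ^t·E[r] = 0.669876, running G = 5.236719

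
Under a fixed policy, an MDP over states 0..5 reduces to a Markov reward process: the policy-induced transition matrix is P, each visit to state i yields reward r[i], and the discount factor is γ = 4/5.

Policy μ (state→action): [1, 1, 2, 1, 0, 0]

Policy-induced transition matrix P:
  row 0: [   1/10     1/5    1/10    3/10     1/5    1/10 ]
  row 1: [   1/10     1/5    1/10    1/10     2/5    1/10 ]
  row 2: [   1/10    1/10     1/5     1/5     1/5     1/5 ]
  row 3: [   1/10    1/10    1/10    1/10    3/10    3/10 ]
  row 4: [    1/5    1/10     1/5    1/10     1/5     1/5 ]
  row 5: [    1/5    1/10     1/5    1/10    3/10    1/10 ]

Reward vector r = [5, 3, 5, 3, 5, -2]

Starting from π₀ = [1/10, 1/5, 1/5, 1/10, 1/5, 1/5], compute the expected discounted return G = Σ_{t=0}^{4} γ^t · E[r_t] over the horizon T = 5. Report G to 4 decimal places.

G = 10.7676

t=0: π = [0.1000, 0.2000, 0.2000, 0.1000, 0.2000, 0.2000], E[r] = 3.0000, γ^t·E[r] = 3.000000, running G = 3.000000
t=1: π = [0.1400, 0.1300, 0.1600, 0.1400, 0.2700, 0.1600], E[r] = 3.3400, γ^t·E[r] = 2.672000, running G = 5.672000
t=2: π = [0.1430, 0.1270, 0.1590, 0.1440, 0.2560, 0.1710], E[r] = 3.2610, γ^t·E[r] = 2.087040, running G = 7.759040
t=3: π = [0.1427, 0.1270, 0.1586, 0.1445, 0.2569, 0.1703], E[r] = 3.2649, γ^t·E[r] = 1.671629, running G = 9.430669
t=4: π = [0.1427, 0.1270, 0.1586, 0.1444, 0.2569, 0.1705], E[r] = 3.2641, γ^t·E[r] = 1.336979, running G = 10.767648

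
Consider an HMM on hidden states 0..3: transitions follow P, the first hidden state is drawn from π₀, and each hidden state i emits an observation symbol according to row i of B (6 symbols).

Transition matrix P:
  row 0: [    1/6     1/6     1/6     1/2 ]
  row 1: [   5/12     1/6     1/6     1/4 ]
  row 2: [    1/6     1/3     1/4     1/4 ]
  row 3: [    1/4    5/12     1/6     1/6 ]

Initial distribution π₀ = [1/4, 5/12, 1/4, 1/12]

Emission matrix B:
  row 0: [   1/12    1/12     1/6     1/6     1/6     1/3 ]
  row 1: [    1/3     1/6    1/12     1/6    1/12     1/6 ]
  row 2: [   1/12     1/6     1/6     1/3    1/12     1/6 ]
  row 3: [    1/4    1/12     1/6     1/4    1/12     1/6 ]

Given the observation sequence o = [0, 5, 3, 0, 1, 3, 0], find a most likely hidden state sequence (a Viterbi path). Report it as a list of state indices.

path = [1, 0, 3, 1, 0, 3, 1]

t=0: δ = [2.083e-02, 1.389e-01, 2.083e-02, 2.083e-02]  (obs o_0=0)
t=1: δ = [1.929e-02, 3.858e-03, 3.858e-03, 5.787e-03]  ψ = [1, 1, 1, 1]  (obs o_1=5)
t=2: δ = [5.358e-04, 5.358e-04, 1.072e-03, 2.411e-03]  ψ = [0, 0, 0, 0]  (obs o_2=3)
t=3: δ = [5.023e-05, 3.349e-04, 3.349e-05, 1.005e-04]  ψ = [3, 3, 3, 3]  (obs o_3=0)
t=4: δ = [1.163e-05, 9.303e-06, 9.303e-06, 6.977e-06]  ψ = [1, 1, 1, 1]  (obs o_4=1)
t=5: δ = [6.460e-07, 5.168e-07, 7.752e-07, 1.454e-06]  ψ = [1, 2, 2, 0]  (obs o_5=3)
t=6: δ = [3.028e-08, 2.019e-07, 2.019e-08, 8.075e-08]  ψ = [3, 3, 3, 0]  (obs o_6=0)
backtrack: best end state = 1; path = [1, 0, 3, 1, 0, 3, 1]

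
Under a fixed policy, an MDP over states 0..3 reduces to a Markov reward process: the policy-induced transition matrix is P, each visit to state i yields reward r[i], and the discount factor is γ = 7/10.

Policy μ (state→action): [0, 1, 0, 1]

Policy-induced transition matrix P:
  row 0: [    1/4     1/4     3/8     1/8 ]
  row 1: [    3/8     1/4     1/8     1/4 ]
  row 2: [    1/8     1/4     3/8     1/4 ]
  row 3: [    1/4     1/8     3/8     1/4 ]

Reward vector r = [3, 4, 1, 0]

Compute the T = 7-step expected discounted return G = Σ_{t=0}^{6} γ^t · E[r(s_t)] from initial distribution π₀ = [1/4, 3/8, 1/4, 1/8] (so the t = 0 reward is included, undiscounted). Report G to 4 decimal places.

G = 6.5330

t=0: π = [0.2500, 0.3750, 0.2500, 0.1250], E[r] = 2.5000, γ^t·E[r] = 2.500000, running G = 2.500000
t=1: π = [0.2656, 0.2344, 0.2813, 0.2188], E[r] = 2.0156, γ^t·E[r] = 1.410938, running G = 3.910938
t=2: π = [0.2441, 0.2227, 0.3164, 0.2168], E[r] = 1.9395, γ^t·E[r] = 0.950332, running G = 4.861270
t=3: π = [0.2383, 0.2229, 0.3193, 0.2195], E[r] = 1.9258, γ^t·E[r] = 0.660543, running G = 5.521813
t=4: π = [0.2379, 0.2226, 0.3193, 0.2202], E[r] = 1.9234, γ^t·E[r] = 0.461801, running G = 5.983614
t=5: π = [0.2379, 0.2225, 0.3194, 0.2203], E[r] = 1.9230, γ^t·E[r] = 0.323196, running G = 6.306810
t=6: π = [0.2379, 0.2225, 0.3194, 0.2203], E[r] = 1.9229, γ^t·E[r] = 0.226230, running G = 6.533040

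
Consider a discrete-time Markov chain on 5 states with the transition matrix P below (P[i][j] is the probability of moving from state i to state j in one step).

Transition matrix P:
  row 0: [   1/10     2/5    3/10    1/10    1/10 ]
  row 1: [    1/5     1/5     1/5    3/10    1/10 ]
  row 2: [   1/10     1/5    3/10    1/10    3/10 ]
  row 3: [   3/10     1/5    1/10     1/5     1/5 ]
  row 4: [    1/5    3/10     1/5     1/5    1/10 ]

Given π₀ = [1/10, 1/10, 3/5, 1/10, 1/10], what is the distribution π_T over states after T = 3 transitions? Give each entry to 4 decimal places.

t=0: π = [0.1000, 0.1000, 0.6000, 0.1000, 0.1000]
t=1: π = [0.1400, 0.2300, 0.2600, 0.1400, 0.2300]
t=2: π = [0.1740, 0.2510, 0.2260, 0.1830, 0.1660]
t=3: π = [0.1783, 0.2514, 0.2217, 0.1851, 0.1635]

π = [0.1783, 0.2514, 0.2217, 0.1851, 0.1635]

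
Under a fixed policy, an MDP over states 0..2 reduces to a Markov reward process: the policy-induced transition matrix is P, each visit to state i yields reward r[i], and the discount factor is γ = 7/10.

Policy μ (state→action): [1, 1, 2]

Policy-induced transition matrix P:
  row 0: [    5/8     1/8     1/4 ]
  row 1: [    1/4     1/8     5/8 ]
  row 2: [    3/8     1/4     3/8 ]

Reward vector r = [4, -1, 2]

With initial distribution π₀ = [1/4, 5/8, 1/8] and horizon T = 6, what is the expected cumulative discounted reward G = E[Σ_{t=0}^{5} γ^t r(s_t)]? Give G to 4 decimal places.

G = 5.1952

t=0: π = [0.2500, 0.6250, 0.1250], E[r] = 0.6250, γ^t·E[r] = 0.625000, running G = 0.625000
t=1: π = [0.3594, 0.1406, 0.5000], E[r] = 2.2969, γ^t·E[r] = 1.607813, running G = 2.232813
t=2: π = [0.4473, 0.1875, 0.3652], E[r] = 2.3320, γ^t·E[r] = 1.142695, running G = 3.375508
t=3: π = [0.4634, 0.1707, 0.3660], E[r] = 2.4148, γ^t·E[r] = 0.828275, running G = 4.203782
t=4: π = [0.4695, 0.1707, 0.3597], E[r] = 2.4268, γ^t·E[r] = 0.582672, running G = 4.786454
t=5: π = [0.4710, 0.1700, 0.3590], E[r] = 2.4322, γ^t·E[r] = 0.408774, running G = 5.195229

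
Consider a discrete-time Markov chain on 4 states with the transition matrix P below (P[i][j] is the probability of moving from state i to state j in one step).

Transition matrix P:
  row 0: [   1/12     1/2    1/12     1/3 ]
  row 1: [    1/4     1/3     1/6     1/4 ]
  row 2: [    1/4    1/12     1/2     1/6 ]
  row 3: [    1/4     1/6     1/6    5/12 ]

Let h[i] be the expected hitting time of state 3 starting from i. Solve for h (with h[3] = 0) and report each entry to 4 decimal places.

First-step conditioning: h[3] = 0; for i ≠ 3, h[i] = 1 + Σ_k P[i][k]·h[k].
  h[0] = 1 + 1/12·h[0] + 1/2·h[1] + 1/12·h[2]
  h[1] = 1 + 1/4·h[0] + 1/3·h[1] + 1/6·h[2]
  h[2] = 1 + 1/4·h[0] + 1/12·h[1] + 1/2·h[2]
Solving the 3×3 linear system over states ≠ 3 gives exactly h = [1236/335, 1344/335, 1512/335, 0] (h[3] = 0 is the target).

h = [3.6896, 4.0119, 4.5134, 0.0000]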